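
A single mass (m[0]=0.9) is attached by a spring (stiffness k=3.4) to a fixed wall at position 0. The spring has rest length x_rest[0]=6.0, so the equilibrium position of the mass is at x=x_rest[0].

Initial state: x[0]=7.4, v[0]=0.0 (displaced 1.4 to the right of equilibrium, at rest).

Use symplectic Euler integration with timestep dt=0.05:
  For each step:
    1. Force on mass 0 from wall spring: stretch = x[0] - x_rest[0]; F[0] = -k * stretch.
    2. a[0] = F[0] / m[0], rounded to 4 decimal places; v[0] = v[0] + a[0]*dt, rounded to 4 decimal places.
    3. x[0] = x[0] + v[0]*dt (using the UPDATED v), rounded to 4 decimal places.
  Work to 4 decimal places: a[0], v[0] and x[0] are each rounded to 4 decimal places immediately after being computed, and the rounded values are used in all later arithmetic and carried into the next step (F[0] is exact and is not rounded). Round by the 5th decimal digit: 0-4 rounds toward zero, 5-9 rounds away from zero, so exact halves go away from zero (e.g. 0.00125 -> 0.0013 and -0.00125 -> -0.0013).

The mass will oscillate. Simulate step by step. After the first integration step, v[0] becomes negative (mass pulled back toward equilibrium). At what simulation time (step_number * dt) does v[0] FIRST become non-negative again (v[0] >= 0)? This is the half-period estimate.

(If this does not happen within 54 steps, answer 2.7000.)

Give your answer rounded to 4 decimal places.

Step 0: x=[7.4000] v=[0.0000]
Step 1: x=[7.3868] v=[-0.2644]
Step 2: x=[7.3605] v=[-0.5264]
Step 3: x=[7.3213] v=[-0.7834]
Step 4: x=[7.2697] v=[-1.0330]
Step 5: x=[7.2061] v=[-1.2728]
Step 6: x=[7.1311] v=[-1.5006]
Step 7: x=[7.0454] v=[-1.7143]
Step 8: x=[6.9498] v=[-1.9118]
Step 9: x=[6.8452] v=[-2.0912]
Step 10: x=[6.7327] v=[-2.2509]
Step 11: x=[6.6132] v=[-2.3893]
Step 12: x=[6.4879] v=[-2.5051]
Step 13: x=[6.3580] v=[-2.5973]
Step 14: x=[6.2248] v=[-2.6649]
Step 15: x=[6.0894] v=[-2.7074]
Step 16: x=[5.9532] v=[-2.7243]
Step 17: x=[5.8174] v=[-2.7155]
Step 18: x=[5.6834] v=[-2.6810]
Step 19: x=[5.5523] v=[-2.6212]
Step 20: x=[5.4255] v=[-2.5366]
Step 21: x=[5.3041] v=[-2.4281]
Step 22: x=[5.1893] v=[-2.2967]
Step 23: x=[5.0821] v=[-2.1436]
Step 24: x=[4.9836] v=[-1.9702]
Step 25: x=[4.8947] v=[-1.7782]
Step 26: x=[4.8162] v=[-1.5694]
Step 27: x=[4.7489] v=[-1.3458]
Step 28: x=[4.6934] v=[-1.1095]
Step 29: x=[4.6503] v=[-0.8627]
Step 30: x=[4.6199] v=[-0.6078]
Step 31: x=[4.6025] v=[-0.3471]
Step 32: x=[4.5983] v=[-0.0831]
Step 33: x=[4.6074] v=[0.1817]
First v>=0 after going negative at step 33, time=1.6500

Answer: 1.6500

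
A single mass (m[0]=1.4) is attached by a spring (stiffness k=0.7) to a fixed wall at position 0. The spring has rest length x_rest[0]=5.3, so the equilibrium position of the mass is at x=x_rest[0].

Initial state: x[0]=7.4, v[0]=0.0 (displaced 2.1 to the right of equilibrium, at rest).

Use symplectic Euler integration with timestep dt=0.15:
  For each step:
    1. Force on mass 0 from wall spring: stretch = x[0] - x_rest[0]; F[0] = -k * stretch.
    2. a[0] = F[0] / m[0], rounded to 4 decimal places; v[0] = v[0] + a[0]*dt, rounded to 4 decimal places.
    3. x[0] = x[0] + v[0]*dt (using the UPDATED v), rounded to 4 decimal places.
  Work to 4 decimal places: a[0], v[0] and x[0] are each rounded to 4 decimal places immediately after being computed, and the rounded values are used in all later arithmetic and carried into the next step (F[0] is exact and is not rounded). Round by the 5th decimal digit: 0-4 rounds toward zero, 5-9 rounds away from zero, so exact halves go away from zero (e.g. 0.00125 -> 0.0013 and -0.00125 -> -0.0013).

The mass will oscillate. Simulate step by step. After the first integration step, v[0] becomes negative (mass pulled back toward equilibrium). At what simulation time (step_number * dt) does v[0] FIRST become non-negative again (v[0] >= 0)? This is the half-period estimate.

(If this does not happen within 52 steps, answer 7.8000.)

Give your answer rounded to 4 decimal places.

Step 0: x=[7.4000] v=[0.0000]
Step 1: x=[7.3764] v=[-0.1575]
Step 2: x=[7.3294] v=[-0.3132]
Step 3: x=[7.2596] v=[-0.4654]
Step 4: x=[7.1677] v=[-0.6124]
Step 5: x=[7.0548] v=[-0.7525]
Step 6: x=[6.9222] v=[-0.8841]
Step 7: x=[6.7713] v=[-1.0058]
Step 8: x=[6.6039] v=[-1.1162]
Step 9: x=[6.4218] v=[-1.2140]
Step 10: x=[6.2271] v=[-1.2981]
Step 11: x=[6.0220] v=[-1.3676]
Step 12: x=[5.8087] v=[-1.4218]
Step 13: x=[5.5897] v=[-1.4600]
Step 14: x=[5.3674] v=[-1.4817]
Step 15: x=[5.1444] v=[-1.4868]
Step 16: x=[4.9231] v=[-1.4751]
Step 17: x=[4.7061] v=[-1.4468]
Step 18: x=[4.4958] v=[-1.4023]
Step 19: x=[4.2945] v=[-1.3420]
Step 20: x=[4.1045] v=[-1.2666]
Step 21: x=[3.9280] v=[-1.1769]
Step 22: x=[3.7669] v=[-1.0740]
Step 23: x=[3.6231] v=[-0.9590]
Step 24: x=[3.4981] v=[-0.8332]
Step 25: x=[3.3934] v=[-0.6981]
Step 26: x=[3.3101] v=[-0.5551]
Step 27: x=[3.2492] v=[-0.4059]
Step 28: x=[3.2114] v=[-0.2521]
Step 29: x=[3.1971] v=[-0.0955]
Step 30: x=[3.2064] v=[0.0622]
First v>=0 after going negative at step 30, time=4.5000

Answer: 4.5000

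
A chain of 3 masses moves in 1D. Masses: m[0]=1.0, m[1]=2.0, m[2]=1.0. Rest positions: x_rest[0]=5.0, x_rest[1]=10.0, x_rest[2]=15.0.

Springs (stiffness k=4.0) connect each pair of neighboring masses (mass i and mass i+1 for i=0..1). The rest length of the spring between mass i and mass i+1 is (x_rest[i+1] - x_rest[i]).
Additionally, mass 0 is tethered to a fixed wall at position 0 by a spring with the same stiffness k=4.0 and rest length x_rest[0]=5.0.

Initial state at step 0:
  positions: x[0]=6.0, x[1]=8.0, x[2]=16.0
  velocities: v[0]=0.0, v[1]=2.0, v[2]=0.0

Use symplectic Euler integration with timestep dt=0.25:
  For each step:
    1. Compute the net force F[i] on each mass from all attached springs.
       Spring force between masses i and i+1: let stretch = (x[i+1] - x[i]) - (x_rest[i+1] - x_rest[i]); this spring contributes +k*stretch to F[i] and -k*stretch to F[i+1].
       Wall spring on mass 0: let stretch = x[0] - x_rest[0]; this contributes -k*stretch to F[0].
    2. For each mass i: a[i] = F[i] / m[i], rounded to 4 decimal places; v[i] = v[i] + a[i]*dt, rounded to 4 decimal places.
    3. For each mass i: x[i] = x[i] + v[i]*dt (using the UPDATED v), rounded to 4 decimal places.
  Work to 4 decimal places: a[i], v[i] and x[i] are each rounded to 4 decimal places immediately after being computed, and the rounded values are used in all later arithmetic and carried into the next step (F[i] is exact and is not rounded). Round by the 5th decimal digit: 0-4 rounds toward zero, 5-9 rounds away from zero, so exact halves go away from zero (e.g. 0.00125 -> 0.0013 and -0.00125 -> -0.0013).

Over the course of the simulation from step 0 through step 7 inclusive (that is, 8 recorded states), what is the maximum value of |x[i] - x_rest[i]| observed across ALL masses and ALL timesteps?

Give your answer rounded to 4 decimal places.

Step 0: x=[6.0000 8.0000 16.0000] v=[0.0000 2.0000 0.0000]
Step 1: x=[5.0000 9.2500 15.2500] v=[-4.0000 5.0000 -3.0000]
Step 2: x=[3.8125 10.7188 14.2500] v=[-4.7500 5.8750 -4.0000]
Step 3: x=[3.3985 11.7657 13.6172] v=[-1.6562 4.1875 -2.5312]
Step 4: x=[4.2266 11.9981 13.7715] v=[3.3125 0.9297 0.6173]
Step 5: x=[5.9410 11.4808 14.7325] v=[6.8574 -2.0694 3.8439]
Step 6: x=[7.5551 10.6774 16.1306] v=[6.4562 -3.2135 5.5922]
Step 7: x=[8.0610 10.1654 17.4154] v=[2.0234 -2.0481 5.1390]
Max displacement = 3.0610

Answer: 3.0610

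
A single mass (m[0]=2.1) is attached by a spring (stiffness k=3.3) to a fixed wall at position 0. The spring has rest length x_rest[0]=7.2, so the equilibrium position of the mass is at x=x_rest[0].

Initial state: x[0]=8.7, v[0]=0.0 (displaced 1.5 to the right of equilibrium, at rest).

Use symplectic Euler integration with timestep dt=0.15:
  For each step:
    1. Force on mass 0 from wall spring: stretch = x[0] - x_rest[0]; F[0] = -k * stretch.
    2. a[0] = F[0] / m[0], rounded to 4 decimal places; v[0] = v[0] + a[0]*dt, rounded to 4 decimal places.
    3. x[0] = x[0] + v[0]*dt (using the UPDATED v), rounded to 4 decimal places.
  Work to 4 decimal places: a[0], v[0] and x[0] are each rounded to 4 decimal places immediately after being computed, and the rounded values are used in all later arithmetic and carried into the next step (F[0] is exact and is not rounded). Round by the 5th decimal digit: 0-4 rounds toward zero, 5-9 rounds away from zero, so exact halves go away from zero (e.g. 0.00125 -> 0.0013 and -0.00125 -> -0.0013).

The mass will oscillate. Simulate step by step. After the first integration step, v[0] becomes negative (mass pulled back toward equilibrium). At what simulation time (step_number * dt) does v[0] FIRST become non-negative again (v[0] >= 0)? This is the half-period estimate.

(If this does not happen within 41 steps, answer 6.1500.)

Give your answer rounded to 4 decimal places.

Step 0: x=[8.7000] v=[0.0000]
Step 1: x=[8.6470] v=[-0.3536]
Step 2: x=[8.5428] v=[-0.6947]
Step 3: x=[8.3911] v=[-1.0112]
Step 4: x=[8.1973] v=[-1.2920]
Step 5: x=[7.9682] v=[-1.5271]
Step 6: x=[7.7120] v=[-1.7082]
Step 7: x=[7.4377] v=[-1.8289]
Step 8: x=[7.1550] v=[-1.8849]
Step 9: x=[6.8739] v=[-1.8743]
Step 10: x=[6.6043] v=[-1.7974]
Step 11: x=[6.3558] v=[-1.6570]
Step 12: x=[6.1371] v=[-1.4580]
Step 13: x=[5.9560] v=[-1.2075]
Step 14: x=[5.8189] v=[-0.9143]
Step 15: x=[5.7306] v=[-0.5888]
Step 16: x=[5.6942] v=[-0.2424]
Step 17: x=[5.7111] v=[0.1125]
First v>=0 after going negative at step 17, time=2.5500

Answer: 2.5500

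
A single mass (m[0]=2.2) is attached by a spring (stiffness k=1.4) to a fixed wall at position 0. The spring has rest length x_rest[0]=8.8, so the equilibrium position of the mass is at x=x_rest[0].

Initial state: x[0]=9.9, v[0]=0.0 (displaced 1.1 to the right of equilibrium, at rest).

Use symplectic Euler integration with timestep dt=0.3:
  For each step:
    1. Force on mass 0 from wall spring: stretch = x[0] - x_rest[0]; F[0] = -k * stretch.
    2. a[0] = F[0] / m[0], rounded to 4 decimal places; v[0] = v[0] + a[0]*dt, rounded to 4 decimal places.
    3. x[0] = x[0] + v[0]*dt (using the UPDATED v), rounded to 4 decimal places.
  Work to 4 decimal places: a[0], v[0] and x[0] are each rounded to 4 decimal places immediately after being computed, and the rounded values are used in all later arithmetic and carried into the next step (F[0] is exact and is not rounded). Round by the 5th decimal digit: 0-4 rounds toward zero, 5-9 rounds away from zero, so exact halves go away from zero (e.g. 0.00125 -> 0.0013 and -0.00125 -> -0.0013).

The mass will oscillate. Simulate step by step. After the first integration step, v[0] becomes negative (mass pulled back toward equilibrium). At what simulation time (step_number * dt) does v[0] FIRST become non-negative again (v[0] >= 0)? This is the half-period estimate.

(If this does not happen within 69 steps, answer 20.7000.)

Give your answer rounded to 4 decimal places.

Answer: 4.2000

Derivation:
Step 0: x=[9.9000] v=[0.0000]
Step 1: x=[9.8370] v=[-0.2100]
Step 2: x=[9.7146] v=[-0.4080]
Step 3: x=[9.5398] v=[-0.5826]
Step 4: x=[9.3227] v=[-0.7238]
Step 5: x=[9.0756] v=[-0.8236]
Step 6: x=[8.8127] v=[-0.8762]
Step 7: x=[8.5491] v=[-0.8786]
Step 8: x=[8.2999] v=[-0.8307]
Step 9: x=[8.0793] v=[-0.7352]
Step 10: x=[7.9000] v=[-0.5976]
Step 11: x=[7.7723] v=[-0.4258]
Step 12: x=[7.7034] v=[-0.2296]
Step 13: x=[7.6973] v=[-0.0203]
Step 14: x=[7.7544] v=[0.1902]
First v>=0 after going negative at step 14, time=4.2000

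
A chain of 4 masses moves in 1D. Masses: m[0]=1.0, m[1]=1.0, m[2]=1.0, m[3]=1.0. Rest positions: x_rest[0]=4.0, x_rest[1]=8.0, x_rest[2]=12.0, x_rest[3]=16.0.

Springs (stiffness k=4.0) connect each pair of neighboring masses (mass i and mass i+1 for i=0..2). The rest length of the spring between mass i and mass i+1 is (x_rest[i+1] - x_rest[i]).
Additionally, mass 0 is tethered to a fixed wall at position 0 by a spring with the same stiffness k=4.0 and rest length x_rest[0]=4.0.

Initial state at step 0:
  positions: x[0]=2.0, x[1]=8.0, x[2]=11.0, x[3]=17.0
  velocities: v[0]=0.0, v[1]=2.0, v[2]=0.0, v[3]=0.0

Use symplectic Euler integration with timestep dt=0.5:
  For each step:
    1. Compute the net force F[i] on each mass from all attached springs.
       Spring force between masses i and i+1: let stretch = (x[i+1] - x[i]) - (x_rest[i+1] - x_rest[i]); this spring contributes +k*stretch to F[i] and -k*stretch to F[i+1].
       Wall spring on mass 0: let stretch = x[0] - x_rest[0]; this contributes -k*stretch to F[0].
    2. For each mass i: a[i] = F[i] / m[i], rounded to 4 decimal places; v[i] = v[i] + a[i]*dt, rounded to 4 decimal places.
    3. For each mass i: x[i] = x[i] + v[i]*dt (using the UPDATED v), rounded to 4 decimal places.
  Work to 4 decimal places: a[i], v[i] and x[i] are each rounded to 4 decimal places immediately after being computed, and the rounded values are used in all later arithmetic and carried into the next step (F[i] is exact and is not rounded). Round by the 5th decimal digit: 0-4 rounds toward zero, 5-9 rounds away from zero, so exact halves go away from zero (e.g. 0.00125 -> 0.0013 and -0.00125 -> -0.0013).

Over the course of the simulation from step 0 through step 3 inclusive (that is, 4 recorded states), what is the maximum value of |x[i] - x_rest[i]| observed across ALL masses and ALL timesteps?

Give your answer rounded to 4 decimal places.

Answer: 4.0000

Derivation:
Step 0: x=[2.0000 8.0000 11.0000 17.0000] v=[0.0000 2.0000 0.0000 0.0000]
Step 1: x=[6.0000 6.0000 14.0000 15.0000] v=[8.0000 -4.0000 6.0000 -4.0000]
Step 2: x=[4.0000 12.0000 10.0000 16.0000] v=[-4.0000 12.0000 -8.0000 2.0000]
Step 3: x=[6.0000 8.0000 14.0000 15.0000] v=[4.0000 -8.0000 8.0000 -2.0000]
Max displacement = 4.0000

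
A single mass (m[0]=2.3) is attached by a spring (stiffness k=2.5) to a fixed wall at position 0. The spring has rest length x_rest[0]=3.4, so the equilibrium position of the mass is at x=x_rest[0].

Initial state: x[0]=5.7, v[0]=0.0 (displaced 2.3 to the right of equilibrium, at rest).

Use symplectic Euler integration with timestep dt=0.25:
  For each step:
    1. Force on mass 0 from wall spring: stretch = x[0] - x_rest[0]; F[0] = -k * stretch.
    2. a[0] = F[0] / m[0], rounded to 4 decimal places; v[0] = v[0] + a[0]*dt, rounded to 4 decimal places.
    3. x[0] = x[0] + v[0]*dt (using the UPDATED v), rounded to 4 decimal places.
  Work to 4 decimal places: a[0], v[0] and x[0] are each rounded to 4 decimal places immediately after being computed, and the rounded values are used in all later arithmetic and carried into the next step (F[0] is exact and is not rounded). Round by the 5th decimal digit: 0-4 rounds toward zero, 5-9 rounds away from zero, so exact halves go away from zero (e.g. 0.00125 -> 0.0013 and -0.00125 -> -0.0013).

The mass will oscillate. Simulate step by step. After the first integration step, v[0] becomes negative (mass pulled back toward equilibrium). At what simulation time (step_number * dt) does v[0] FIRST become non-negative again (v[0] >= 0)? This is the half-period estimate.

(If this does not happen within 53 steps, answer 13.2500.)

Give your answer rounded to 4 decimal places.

Answer: 3.2500

Derivation:
Step 0: x=[5.7000] v=[0.0000]
Step 1: x=[5.5438] v=[-0.6250]
Step 2: x=[5.2419] v=[-1.2076]
Step 3: x=[4.8149] v=[-1.7081]
Step 4: x=[4.2918] v=[-2.0926]
Step 5: x=[3.7081] v=[-2.3349]
Step 6: x=[3.1035] v=[-2.4186]
Step 7: x=[2.5190] v=[-2.3380]
Step 8: x=[1.9944] v=[-2.0986]
Step 9: x=[1.5652] v=[-1.7167]
Step 10: x=[1.2607] v=[-1.2181]
Step 11: x=[1.1015] v=[-0.6368]
Step 12: x=[1.0985] v=[-0.0122]
Step 13: x=[1.2518] v=[0.6132]
First v>=0 after going negative at step 13, time=3.2500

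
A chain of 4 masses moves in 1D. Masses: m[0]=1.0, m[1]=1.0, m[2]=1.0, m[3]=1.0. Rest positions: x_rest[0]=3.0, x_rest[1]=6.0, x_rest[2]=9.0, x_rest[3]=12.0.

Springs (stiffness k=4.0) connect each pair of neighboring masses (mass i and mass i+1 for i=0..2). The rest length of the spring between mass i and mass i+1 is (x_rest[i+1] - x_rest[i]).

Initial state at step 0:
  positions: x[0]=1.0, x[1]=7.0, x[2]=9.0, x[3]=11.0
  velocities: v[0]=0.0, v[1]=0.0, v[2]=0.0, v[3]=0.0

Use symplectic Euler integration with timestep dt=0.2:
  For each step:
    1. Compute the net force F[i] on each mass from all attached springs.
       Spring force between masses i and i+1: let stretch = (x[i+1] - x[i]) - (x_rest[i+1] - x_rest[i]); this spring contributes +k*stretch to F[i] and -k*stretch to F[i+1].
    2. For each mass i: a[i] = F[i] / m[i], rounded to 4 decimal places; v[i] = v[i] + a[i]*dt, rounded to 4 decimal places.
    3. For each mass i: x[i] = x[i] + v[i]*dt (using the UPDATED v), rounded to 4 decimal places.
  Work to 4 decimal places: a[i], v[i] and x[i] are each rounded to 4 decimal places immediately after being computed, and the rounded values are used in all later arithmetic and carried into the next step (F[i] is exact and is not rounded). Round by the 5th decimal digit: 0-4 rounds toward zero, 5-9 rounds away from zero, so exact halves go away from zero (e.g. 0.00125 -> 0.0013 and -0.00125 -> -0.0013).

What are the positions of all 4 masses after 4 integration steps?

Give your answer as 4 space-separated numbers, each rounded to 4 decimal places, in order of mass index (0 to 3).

Step 0: x=[1.0000 7.0000 9.0000 11.0000] v=[0.0000 0.0000 0.0000 0.0000]
Step 1: x=[1.4800 6.3600 9.0000 11.1600] v=[2.4000 -3.2000 0.0000 0.8000]
Step 2: x=[2.2608 5.3616 8.9232 11.4544] v=[3.9040 -4.9920 -0.3840 1.4720]
Step 3: x=[3.0577 4.4369 8.6815 11.8238] v=[3.9846 -4.6234 -1.2083 1.8470]
Step 4: x=[3.5953 3.9707 8.2635 12.1704] v=[2.6880 -2.3311 -2.0901 1.7332]

Answer: 3.5953 3.9707 8.2635 12.1704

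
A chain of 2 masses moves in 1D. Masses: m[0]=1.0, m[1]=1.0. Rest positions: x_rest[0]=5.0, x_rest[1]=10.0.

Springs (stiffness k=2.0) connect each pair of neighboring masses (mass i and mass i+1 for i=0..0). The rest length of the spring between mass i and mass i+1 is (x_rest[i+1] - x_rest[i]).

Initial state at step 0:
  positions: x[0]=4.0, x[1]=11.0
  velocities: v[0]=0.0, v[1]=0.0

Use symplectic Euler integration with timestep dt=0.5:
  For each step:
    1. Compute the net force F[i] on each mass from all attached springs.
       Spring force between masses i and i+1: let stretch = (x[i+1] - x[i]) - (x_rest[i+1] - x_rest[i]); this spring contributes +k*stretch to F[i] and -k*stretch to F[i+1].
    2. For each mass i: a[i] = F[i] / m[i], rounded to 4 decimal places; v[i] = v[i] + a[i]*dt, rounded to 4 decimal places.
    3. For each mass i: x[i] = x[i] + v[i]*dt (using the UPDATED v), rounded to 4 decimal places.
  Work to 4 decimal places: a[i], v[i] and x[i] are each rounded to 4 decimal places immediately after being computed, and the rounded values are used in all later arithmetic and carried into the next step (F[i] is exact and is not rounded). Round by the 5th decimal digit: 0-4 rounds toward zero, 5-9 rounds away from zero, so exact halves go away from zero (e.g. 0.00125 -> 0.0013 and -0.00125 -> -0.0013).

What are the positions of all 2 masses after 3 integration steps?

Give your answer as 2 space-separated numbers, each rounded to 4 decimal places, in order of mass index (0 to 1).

Answer: 6.0000 9.0000

Derivation:
Step 0: x=[4.0000 11.0000] v=[0.0000 0.0000]
Step 1: x=[5.0000 10.0000] v=[2.0000 -2.0000]
Step 2: x=[6.0000 9.0000] v=[2.0000 -2.0000]
Step 3: x=[6.0000 9.0000] v=[0.0000 0.0000]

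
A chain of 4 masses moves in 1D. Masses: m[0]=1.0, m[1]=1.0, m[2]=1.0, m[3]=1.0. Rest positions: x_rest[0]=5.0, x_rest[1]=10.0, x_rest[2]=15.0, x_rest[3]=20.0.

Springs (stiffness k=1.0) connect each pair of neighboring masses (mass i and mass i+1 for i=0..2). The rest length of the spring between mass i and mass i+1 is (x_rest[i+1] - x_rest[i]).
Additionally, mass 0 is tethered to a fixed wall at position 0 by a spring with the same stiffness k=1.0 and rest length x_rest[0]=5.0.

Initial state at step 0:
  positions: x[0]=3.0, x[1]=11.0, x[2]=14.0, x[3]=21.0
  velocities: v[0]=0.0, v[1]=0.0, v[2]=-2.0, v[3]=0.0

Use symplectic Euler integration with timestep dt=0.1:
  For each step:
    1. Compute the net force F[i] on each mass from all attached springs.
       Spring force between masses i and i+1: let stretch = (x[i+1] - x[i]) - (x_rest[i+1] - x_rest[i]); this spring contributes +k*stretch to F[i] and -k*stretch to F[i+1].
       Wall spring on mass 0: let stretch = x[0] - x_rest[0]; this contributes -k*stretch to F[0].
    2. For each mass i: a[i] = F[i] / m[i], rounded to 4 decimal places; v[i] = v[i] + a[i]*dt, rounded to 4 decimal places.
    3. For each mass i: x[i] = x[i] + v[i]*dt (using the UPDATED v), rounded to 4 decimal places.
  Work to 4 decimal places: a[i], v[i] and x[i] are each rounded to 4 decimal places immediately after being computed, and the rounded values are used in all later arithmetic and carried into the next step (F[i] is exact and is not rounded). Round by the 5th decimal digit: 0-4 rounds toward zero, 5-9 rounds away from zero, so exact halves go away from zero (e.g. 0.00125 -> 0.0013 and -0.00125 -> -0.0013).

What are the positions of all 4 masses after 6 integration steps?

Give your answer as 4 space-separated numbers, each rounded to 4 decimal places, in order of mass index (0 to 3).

Step 0: x=[3.0000 11.0000 14.0000 21.0000] v=[0.0000 0.0000 -2.0000 0.0000]
Step 1: x=[3.0500 10.9500 13.8400 20.9800] v=[0.5000 -0.5000 -1.6000 -0.2000]
Step 2: x=[3.1485 10.8499 13.7225 20.9386] v=[0.9850 -1.0010 -1.1750 -0.4140]
Step 3: x=[3.2925 10.7015 13.6484 20.8750] v=[1.4403 -1.4839 -0.7407 -0.6356]
Step 4: x=[3.4777 10.5085 13.6171 20.7892] v=[1.8520 -1.9301 -0.3127 -0.8583]
Step 5: x=[3.6984 10.2763 13.6265 20.6817] v=[2.2073 -2.3223 0.0937 -1.0755]
Step 6: x=[3.9479 10.0118 13.6729 20.5536] v=[2.4953 -2.6451 0.4642 -1.2810]

Answer: 3.9479 10.0118 13.6729 20.5536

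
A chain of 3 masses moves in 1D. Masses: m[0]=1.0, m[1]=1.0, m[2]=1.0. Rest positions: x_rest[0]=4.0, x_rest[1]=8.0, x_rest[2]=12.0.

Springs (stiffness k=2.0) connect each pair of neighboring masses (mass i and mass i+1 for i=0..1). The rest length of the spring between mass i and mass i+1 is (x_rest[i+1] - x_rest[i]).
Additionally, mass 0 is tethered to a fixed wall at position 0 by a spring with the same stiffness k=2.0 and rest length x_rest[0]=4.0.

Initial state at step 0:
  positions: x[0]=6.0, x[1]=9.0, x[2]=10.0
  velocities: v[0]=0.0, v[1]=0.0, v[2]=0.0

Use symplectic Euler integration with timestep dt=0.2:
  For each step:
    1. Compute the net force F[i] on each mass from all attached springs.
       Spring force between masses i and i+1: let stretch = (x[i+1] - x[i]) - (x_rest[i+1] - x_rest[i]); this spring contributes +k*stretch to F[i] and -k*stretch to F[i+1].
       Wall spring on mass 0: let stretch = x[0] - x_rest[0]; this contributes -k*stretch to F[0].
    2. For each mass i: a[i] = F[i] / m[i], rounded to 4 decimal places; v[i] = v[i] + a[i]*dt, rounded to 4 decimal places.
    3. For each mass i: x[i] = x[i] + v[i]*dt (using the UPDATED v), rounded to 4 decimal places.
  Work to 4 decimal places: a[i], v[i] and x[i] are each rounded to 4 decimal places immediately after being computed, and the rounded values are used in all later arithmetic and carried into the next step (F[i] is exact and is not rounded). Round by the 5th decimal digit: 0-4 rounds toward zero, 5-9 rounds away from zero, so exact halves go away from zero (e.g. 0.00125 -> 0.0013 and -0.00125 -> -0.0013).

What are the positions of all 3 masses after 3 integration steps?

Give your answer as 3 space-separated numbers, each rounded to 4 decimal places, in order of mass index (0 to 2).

Step 0: x=[6.0000 9.0000 10.0000] v=[0.0000 0.0000 0.0000]
Step 1: x=[5.7600 8.8400 10.2400] v=[-1.2000 -0.8000 1.2000]
Step 2: x=[5.3056 8.5456 10.6880] v=[-2.2720 -1.4720 2.2400]
Step 3: x=[4.6860 8.1634 11.2846] v=[-3.0982 -1.9110 2.9830]

Answer: 4.6860 8.1634 11.2846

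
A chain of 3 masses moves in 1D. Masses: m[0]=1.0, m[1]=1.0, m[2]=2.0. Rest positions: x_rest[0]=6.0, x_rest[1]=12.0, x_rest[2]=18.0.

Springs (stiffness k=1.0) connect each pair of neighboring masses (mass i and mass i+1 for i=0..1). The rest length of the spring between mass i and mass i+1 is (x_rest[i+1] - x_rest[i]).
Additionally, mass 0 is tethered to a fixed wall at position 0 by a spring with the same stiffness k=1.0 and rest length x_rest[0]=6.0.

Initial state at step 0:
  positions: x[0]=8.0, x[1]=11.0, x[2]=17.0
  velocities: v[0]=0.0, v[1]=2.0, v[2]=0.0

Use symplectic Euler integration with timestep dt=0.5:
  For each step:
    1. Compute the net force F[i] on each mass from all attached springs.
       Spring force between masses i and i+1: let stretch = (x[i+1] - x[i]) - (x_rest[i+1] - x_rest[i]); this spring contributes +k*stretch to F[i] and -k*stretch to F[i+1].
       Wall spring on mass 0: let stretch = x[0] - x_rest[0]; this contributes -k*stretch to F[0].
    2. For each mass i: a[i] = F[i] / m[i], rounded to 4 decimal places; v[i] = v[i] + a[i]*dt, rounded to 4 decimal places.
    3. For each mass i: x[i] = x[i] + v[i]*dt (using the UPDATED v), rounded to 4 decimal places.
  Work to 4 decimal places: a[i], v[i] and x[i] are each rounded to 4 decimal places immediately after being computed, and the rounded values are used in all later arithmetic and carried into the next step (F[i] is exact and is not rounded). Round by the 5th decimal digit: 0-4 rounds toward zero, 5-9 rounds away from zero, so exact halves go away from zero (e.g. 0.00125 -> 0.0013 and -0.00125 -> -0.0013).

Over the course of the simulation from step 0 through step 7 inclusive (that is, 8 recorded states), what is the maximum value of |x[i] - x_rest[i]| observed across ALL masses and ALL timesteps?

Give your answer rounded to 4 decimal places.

Answer: 2.0625

Derivation:
Step 0: x=[8.0000 11.0000 17.0000] v=[0.0000 2.0000 0.0000]
Step 1: x=[6.7500 12.7500 17.0000] v=[-2.5000 3.5000 0.0000]
Step 2: x=[5.3125 14.0625 17.2188] v=[-2.8750 2.6250 0.4375]
Step 3: x=[4.7344 13.9766 17.7931] v=[-1.1563 -0.1719 1.1485]
Step 4: x=[5.2832 12.5342 18.6403] v=[1.0976 -2.8848 1.6944]
Step 5: x=[6.3240 10.8056 19.4743] v=[2.0815 -3.4573 1.6679]
Step 6: x=[6.9042 10.1237 19.9747] v=[1.1603 -1.3638 1.0007]
Step 7: x=[6.5632 11.0997 19.9937] v=[-0.6821 1.9520 0.0380]
Max displacement = 2.0625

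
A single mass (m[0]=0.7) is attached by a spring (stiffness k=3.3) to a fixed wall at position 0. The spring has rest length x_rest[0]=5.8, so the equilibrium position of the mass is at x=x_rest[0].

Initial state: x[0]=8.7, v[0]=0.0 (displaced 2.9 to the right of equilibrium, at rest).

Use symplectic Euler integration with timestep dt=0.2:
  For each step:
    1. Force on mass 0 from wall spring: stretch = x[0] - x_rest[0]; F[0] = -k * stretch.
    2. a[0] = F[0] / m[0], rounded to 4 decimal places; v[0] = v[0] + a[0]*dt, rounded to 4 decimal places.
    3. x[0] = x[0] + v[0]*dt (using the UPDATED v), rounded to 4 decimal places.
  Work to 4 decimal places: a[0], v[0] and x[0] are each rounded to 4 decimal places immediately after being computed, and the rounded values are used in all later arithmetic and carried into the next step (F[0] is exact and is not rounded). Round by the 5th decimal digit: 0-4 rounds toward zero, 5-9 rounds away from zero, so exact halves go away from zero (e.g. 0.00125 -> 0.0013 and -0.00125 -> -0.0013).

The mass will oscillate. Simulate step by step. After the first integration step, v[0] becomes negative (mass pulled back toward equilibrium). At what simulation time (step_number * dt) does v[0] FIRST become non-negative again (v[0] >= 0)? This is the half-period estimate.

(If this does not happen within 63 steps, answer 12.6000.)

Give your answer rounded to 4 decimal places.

Step 0: x=[8.7000] v=[0.0000]
Step 1: x=[8.1531] v=[-2.7343]
Step 2: x=[7.1625] v=[-4.9529]
Step 3: x=[5.9150] v=[-6.2375]
Step 4: x=[4.6458] v=[-6.3459]
Step 5: x=[3.5943] v=[-5.2577]
Step 6: x=[2.9587] v=[-3.1780]
Step 7: x=[2.8589] v=[-0.4991]
Step 8: x=[3.3137] v=[2.2739]
First v>=0 after going negative at step 8, time=1.6000

Answer: 1.6000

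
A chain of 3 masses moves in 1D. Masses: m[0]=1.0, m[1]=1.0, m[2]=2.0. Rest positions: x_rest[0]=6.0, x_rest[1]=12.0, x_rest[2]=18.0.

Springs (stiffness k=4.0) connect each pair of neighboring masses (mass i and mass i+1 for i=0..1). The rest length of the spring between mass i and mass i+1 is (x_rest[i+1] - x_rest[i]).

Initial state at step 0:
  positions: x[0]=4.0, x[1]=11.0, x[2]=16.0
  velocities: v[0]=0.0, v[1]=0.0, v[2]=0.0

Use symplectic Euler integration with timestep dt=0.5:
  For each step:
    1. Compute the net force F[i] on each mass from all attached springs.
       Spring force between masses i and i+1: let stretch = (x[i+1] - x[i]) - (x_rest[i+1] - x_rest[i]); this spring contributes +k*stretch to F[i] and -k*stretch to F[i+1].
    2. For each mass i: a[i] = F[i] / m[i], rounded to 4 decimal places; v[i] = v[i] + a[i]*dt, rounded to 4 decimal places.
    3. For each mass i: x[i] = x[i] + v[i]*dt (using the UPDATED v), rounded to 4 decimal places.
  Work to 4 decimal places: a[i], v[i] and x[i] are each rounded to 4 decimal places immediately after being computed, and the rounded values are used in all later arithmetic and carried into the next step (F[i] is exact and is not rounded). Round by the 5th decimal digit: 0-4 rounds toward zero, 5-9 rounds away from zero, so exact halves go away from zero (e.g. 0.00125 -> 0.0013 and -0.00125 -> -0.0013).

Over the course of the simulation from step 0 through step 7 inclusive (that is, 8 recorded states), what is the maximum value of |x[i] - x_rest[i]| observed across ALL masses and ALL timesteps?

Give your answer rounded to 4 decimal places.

Answer: 3.0000

Derivation:
Step 0: x=[4.0000 11.0000 16.0000] v=[0.0000 0.0000 0.0000]
Step 1: x=[5.0000 9.0000 16.5000] v=[2.0000 -4.0000 1.0000]
Step 2: x=[4.0000 10.5000 16.2500] v=[-2.0000 3.0000 -0.5000]
Step 3: x=[3.5000 11.2500 16.1250] v=[-1.0000 1.5000 -0.2500]
Step 4: x=[4.7500 9.1250 16.5625] v=[2.5000 -4.2500 0.8750]
Step 5: x=[4.3750 10.0625 16.2813] v=[-0.7500 1.8750 -0.5625]
Step 6: x=[3.6875 11.5313 15.8907] v=[-1.3750 2.9376 -0.7813]
Step 7: x=[4.8438 9.5157 16.3204] v=[2.3126 -4.0312 0.8593]
Max displacement = 3.0000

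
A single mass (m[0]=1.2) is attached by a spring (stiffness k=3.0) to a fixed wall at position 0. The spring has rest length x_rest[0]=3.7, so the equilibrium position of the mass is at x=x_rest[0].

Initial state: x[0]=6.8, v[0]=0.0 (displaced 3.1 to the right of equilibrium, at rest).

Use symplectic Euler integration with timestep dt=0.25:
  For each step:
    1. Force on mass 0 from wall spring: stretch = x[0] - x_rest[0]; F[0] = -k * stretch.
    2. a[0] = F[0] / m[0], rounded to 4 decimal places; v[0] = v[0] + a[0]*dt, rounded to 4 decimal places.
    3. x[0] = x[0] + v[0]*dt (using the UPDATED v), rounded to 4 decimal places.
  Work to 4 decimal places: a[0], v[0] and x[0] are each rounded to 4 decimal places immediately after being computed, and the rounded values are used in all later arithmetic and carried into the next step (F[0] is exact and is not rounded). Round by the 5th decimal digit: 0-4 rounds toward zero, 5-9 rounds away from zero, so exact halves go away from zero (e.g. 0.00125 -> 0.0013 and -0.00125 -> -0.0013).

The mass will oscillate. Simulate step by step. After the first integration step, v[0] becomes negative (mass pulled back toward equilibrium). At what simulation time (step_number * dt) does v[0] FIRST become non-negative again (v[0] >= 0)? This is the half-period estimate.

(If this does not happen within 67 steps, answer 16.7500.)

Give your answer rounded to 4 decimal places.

Answer: 2.0000

Derivation:
Step 0: x=[6.8000] v=[0.0000]
Step 1: x=[6.3156] v=[-1.9375]
Step 2: x=[5.4225] v=[-3.5723]
Step 3: x=[4.2603] v=[-4.6489]
Step 4: x=[3.0105] v=[-4.9991]
Step 5: x=[1.8685] v=[-4.5682]
Step 6: x=[1.0126] v=[-3.4235]
Step 7: x=[0.5766] v=[-1.7439]
Step 8: x=[0.6287] v=[0.2082]
First v>=0 after going negative at step 8, time=2.0000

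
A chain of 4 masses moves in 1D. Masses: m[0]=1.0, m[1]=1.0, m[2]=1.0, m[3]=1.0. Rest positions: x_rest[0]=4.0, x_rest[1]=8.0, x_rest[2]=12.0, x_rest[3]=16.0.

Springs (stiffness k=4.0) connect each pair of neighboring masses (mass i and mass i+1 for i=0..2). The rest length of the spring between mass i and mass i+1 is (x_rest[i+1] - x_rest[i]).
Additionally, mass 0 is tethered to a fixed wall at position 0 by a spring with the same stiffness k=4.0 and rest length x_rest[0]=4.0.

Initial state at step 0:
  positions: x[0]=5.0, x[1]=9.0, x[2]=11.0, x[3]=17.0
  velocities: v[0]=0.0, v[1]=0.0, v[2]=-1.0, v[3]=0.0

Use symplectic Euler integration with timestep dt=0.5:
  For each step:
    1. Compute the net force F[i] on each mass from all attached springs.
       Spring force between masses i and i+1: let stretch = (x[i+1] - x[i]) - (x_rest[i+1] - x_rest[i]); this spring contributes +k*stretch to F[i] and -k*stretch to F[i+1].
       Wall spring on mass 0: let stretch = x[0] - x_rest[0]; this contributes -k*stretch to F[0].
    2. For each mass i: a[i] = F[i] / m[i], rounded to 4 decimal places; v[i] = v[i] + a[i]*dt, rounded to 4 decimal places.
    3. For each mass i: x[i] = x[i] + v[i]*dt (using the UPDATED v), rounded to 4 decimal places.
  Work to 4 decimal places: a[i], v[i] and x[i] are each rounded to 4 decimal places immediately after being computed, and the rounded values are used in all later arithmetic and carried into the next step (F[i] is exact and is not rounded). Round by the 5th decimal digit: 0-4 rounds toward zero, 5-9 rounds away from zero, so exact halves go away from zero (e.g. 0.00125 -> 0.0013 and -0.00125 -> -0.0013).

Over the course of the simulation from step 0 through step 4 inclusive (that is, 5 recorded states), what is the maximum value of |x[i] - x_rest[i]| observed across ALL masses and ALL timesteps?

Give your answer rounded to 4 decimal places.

Step 0: x=[5.0000 9.0000 11.0000 17.0000] v=[0.0000 0.0000 -1.0000 0.0000]
Step 1: x=[4.0000 7.0000 14.5000 15.0000] v=[-2.0000 -4.0000 7.0000 -4.0000]
Step 2: x=[2.0000 9.5000 11.0000 16.5000] v=[-4.0000 5.0000 -7.0000 3.0000]
Step 3: x=[5.5000 6.0000 11.5000 16.5000] v=[7.0000 -7.0000 1.0000 0.0000]
Step 4: x=[4.0000 7.5000 11.5000 15.5000] v=[-3.0000 3.0000 0.0000 -2.0000]
Max displacement = 2.5000

Answer: 2.5000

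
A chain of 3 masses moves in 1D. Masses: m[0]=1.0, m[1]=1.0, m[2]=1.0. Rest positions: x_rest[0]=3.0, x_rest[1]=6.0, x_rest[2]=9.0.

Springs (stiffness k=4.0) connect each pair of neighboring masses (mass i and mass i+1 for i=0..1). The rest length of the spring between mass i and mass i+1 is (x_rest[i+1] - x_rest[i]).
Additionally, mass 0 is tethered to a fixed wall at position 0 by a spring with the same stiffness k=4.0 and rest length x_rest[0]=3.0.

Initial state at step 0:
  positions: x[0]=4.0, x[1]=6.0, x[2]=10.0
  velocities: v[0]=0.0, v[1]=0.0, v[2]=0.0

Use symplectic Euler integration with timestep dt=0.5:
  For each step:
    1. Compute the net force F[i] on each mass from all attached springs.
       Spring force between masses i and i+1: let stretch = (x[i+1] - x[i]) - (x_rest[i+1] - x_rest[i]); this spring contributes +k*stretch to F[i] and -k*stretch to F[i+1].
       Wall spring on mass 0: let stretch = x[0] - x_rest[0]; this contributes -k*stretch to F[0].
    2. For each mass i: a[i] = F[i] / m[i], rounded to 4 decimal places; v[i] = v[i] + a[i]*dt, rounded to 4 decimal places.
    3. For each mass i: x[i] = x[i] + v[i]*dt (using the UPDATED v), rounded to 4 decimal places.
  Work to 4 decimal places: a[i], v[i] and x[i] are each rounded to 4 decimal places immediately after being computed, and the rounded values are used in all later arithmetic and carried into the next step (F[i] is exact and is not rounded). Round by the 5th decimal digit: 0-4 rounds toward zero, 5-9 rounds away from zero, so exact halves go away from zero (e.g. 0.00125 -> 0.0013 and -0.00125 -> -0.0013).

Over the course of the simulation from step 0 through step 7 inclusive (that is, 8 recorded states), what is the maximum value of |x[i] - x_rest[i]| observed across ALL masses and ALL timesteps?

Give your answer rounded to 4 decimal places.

Step 0: x=[4.0000 6.0000 10.0000] v=[0.0000 0.0000 0.0000]
Step 1: x=[2.0000 8.0000 9.0000] v=[-4.0000 4.0000 -2.0000]
Step 2: x=[4.0000 5.0000 10.0000] v=[4.0000 -6.0000 2.0000]
Step 3: x=[3.0000 6.0000 9.0000] v=[-2.0000 2.0000 -2.0000]
Step 4: x=[2.0000 7.0000 8.0000] v=[-2.0000 2.0000 -2.0000]
Step 5: x=[4.0000 4.0000 9.0000] v=[4.0000 -6.0000 2.0000]
Step 6: x=[2.0000 6.0000 8.0000] v=[-4.0000 4.0000 -2.0000]
Step 7: x=[2.0000 6.0000 8.0000] v=[0.0000 0.0000 0.0000]
Max displacement = 2.0000

Answer: 2.0000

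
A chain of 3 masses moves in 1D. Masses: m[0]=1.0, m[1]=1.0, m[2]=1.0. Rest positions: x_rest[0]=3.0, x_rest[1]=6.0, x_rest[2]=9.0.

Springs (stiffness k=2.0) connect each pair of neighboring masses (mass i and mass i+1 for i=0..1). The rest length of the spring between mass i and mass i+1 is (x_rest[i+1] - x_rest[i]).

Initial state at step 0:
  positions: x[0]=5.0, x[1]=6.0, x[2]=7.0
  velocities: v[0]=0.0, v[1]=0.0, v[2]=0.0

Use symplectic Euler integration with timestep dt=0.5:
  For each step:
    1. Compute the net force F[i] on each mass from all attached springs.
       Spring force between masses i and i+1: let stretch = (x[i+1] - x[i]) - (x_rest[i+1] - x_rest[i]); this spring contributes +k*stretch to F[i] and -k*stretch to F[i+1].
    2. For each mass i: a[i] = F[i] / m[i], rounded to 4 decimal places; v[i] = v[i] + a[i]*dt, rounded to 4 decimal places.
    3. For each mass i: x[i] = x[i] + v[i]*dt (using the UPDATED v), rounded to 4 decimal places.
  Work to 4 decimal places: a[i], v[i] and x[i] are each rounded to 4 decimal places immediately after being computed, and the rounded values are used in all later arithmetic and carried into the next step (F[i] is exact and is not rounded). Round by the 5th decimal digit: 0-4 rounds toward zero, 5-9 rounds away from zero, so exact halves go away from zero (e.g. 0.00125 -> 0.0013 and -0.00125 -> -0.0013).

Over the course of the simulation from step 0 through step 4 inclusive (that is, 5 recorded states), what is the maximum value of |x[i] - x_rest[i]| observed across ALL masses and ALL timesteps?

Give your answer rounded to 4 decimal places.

Answer: 2.1250

Derivation:
Step 0: x=[5.0000 6.0000 7.0000] v=[0.0000 0.0000 0.0000]
Step 1: x=[4.0000 6.0000 8.0000] v=[-2.0000 0.0000 2.0000]
Step 2: x=[2.5000 6.0000 9.5000] v=[-3.0000 0.0000 3.0000]
Step 3: x=[1.2500 6.0000 10.7500] v=[-2.5000 0.0000 2.5000]
Step 4: x=[0.8750 6.0000 11.1250] v=[-0.7500 0.0000 0.7500]
Max displacement = 2.1250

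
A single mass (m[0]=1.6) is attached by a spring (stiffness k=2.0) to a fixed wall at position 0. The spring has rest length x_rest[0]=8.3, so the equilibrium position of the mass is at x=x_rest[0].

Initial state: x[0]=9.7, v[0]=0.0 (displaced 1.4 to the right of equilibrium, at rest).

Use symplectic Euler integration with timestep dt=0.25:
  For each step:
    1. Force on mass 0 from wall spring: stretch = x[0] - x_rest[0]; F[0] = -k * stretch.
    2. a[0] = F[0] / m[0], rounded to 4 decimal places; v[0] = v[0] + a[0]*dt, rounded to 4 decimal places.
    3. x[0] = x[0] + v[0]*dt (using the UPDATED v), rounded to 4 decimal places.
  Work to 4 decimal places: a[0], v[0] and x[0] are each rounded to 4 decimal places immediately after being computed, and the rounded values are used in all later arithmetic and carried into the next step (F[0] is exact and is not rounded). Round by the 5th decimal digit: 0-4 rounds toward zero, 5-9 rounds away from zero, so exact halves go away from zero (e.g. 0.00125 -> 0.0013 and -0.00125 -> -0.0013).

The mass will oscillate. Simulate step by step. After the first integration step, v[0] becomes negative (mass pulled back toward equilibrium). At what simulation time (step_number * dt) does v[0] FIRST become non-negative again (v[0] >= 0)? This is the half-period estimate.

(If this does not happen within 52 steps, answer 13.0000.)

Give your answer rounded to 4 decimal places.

Step 0: x=[9.7000] v=[0.0000]
Step 1: x=[9.5906] v=[-0.4375]
Step 2: x=[9.3804] v=[-0.8408]
Step 3: x=[9.0858] v=[-1.1784]
Step 4: x=[8.7298] v=[-1.4240]
Step 5: x=[8.3402] v=[-1.5583]
Step 6: x=[7.9475] v=[-1.5709]
Step 7: x=[7.5823] v=[-1.4608]
Step 8: x=[7.2732] v=[-1.2365]
Step 9: x=[7.0443] v=[-0.9156]
Step 10: x=[6.9135] v=[-0.5232]
Step 11: x=[6.8910] v=[-0.0899]
Step 12: x=[6.9786] v=[0.3504]
First v>=0 after going negative at step 12, time=3.0000

Answer: 3.0000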